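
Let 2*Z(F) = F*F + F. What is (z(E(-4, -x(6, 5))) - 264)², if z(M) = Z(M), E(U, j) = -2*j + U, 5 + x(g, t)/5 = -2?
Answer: 5938969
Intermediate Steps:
x(g, t) = -35 (x(g, t) = -25 + 5*(-2) = -25 - 10 = -35)
E(U, j) = U - 2*j
Z(F) = F/2 + F²/2 (Z(F) = (F*F + F)/2 = (F² + F)/2 = (F + F²)/2 = F/2 + F²/2)
z(M) = M*(1 + M)/2
(z(E(-4, -x(6, 5))) - 264)² = ((-4 - (-2)*(-35))*(1 + (-4 - (-2)*(-35)))/2 - 264)² = ((-4 - 2*35)*(1 + (-4 - 2*35))/2 - 264)² = ((-4 - 70)*(1 + (-4 - 70))/2 - 264)² = ((½)*(-74)*(1 - 74) - 264)² = ((½)*(-74)*(-73) - 264)² = (2701 - 264)² = 2437² = 5938969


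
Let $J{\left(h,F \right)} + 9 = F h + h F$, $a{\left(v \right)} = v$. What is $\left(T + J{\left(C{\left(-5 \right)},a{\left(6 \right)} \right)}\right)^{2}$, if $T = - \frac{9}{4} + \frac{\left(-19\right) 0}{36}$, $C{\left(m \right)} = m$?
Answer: $\frac{81225}{16} \approx 5076.6$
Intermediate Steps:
$J{\left(h,F \right)} = -9 + 2 F h$ ($J{\left(h,F \right)} = -9 + \left(F h + h F\right) = -9 + \left(F h + F h\right) = -9 + 2 F h$)
$T = - \frac{9}{4}$ ($T = \left(-9\right) \frac{1}{4} + 0 \cdot \frac{1}{36} = - \frac{9}{4} + 0 = - \frac{9}{4} \approx -2.25$)
$\left(T + J{\left(C{\left(-5 \right)},a{\left(6 \right)} \right)}\right)^{2} = \left(- \frac{9}{4} + \left(-9 + 2 \cdot 6 \left(-5\right)\right)\right)^{2} = \left(- \frac{9}{4} - 69\right)^{2} = \left(- \frac{285}{4}\right)^{2} = \frac{81225}{16}$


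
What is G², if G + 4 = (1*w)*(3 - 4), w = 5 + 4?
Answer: 169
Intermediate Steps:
w = 9
G = -13 (G = -4 + (1*9)*(3 - 4) = -4 + 9*(-1) = -4 - 9 = -13)
G² = (-13)² = 169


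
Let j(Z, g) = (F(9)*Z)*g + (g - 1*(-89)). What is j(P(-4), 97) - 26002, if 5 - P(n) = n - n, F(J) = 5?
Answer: -23391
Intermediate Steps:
P(n) = 5 (P(n) = 5 - (n - n) = 5 - 1*0 = 5 + 0 = 5)
j(Z, g) = 89 + g + 5*Z*g (j(Z, g) = (5*Z)*g + (g - 1*(-89)) = 5*Z*g + (g + 89) = 5*Z*g + (89 + g) = 89 + g + 5*Z*g)
j(P(-4), 97) - 26002 = (89 + 97 + 5*5*97) - 26002 = (89 + 97 + 2425) - 26002 = 2611 - 26002 = -23391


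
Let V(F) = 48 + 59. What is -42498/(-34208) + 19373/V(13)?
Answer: 333629435/1830128 ≈ 182.30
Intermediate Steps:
V(F) = 107
-42498/(-34208) + 19373/V(13) = -42498/(-34208) + 19373/107 = -42498*(-1/34208) + 19373*(1/107) = 21249/17104 + 19373/107 = 333629435/1830128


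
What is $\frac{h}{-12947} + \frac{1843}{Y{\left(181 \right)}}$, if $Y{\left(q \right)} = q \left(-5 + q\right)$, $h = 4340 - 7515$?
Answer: $\frac{11364011}{37494512} \approx 0.30308$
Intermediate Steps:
$h = -3175$ ($h = 4340 - 7515 = -3175$)
$\frac{h}{-12947} + \frac{1843}{Y{\left(181 \right)}} = - \frac{3175}{-12947} + \frac{1843}{181 \left(-5 + 181\right)} = \left(-3175\right) \left(- \frac{1}{12947}\right) + \frac{1843}{181 \cdot 176} = \frac{3175}{12947} + \frac{1843}{31856} = \frac{11364011}{37494512}$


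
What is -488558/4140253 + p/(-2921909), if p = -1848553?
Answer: 6225955086687/12097442502977 ≈ 0.51465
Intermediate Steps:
-488558/4140253 + p/(-2921909) = -488558/4140253 - 1848553/(-2921909) = -488558*1/4140253 - 1848553*(-1/2921909) = -488558/4140253 + 1848553/2921909 = 6225955086687/12097442502977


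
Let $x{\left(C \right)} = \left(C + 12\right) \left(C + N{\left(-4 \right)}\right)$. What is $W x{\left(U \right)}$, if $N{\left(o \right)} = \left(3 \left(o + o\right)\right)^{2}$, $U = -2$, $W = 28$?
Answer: $160720$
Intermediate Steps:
$N{\left(o \right)} = 36 o^{2}$ ($N{\left(o \right)} = \left(3 \cdot 2 o\right)^{2} = \left(6 o\right)^{2} = 36 o^{2}$)
$x{\left(C \right)} = \left(12 + C\right) \left(576 + C\right)$ ($x{\left(C \right)} = \left(C + 12\right) \left(C + 36 \left(-4\right)^{2}\right) = \left(12 + C\right) \left(C + 36 \cdot 16\right) = \left(12 + C\right) \left(C + 576\right) = \left(12 + C\right) \left(576 + C\right)$)
$W x{\left(U \right)} = 28 \left(6912 + \left(-2\right)^{2} + 588 \left(-2\right)\right) = 28 \left(6912 + 4 - 1176\right) = 28 \cdot 5740 = 160720$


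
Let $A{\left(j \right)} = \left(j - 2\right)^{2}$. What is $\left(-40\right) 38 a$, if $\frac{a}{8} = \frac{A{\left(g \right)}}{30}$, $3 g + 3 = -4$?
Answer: $- \frac{205504}{27} \approx -7611.3$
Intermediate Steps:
$g = - \frac{7}{3}$ ($g = -1 + \frac{1}{3} \left(-4\right) = -1 - \frac{4}{3} = - \frac{7}{3} \approx -2.3333$)
$A{\left(j \right)} = \left(-2 + j\right)^{2}$
$a = \frac{676}{135}$ ($a = 8 \frac{\left(-2 - \frac{7}{3}\right)^{2}}{30} = 8 \left(- \frac{13}{3}\right)^{2} \cdot \frac{1}{30} = 8 \cdot \frac{169}{9} \cdot \frac{1}{30} = 8 \cdot \frac{169}{270} = \frac{676}{135} \approx 5.0074$)
$\left(-40\right) 38 a = \left(-40\right) 38 \cdot \frac{676}{135} = \left(-1520\right) \frac{676}{135} = - \frac{205504}{27}$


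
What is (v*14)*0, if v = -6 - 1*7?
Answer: 0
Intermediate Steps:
v = -13 (v = -6 - 7 = -13)
(v*14)*0 = -13*14*0 = -182*0 = 0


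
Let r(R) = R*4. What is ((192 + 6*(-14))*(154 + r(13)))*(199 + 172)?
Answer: 8254008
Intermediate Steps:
r(R) = 4*R
((192 + 6*(-14))*(154 + r(13)))*(199 + 172) = ((192 + 6*(-14))*(154 + 4*13))*(199 + 172) = ((192 - 84)*(154 + 52))*371 = (108*206)*371 = 22248*371 = 8254008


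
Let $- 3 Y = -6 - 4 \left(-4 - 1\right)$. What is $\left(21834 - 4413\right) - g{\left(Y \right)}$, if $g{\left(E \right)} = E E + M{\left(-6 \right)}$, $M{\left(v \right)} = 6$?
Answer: $\frac{156539}{9} \approx 17393.0$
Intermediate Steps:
$Y = - \frac{14}{3}$ ($Y = - \frac{-6 - 4 \left(-4 - 1\right)}{3} = - \frac{-6 - -20}{3} = - \frac{-6 + 20}{3} = \left(- \frac{1}{3}\right) 14 = - \frac{14}{3} \approx -4.6667$)
$g{\left(E \right)} = 6 + E^{2}$ ($g{\left(E \right)} = E E + 6 = E^{2} + 6 = 6 + E^{2}$)
$\left(21834 - 4413\right) - g{\left(Y \right)} = \left(21834 - 4413\right) - \left(6 + \left(- \frac{14}{3}\right)^{2}\right) = \left(21834 - 4413\right) - \left(6 + \frac{196}{9}\right) = 17421 - \frac{250}{9} = \frac{156539}{9}$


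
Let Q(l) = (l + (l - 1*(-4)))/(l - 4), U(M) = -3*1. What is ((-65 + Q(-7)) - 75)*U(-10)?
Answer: 4590/11 ≈ 417.27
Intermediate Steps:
U(M) = -3
Q(l) = (4 + 2*l)/(-4 + l) (Q(l) = (l + (l + 4))/(-4 + l) = (l + (4 + l))/(-4 + l) = (4 + 2*l)/(-4 + l))
((-65 + Q(-7)) - 75)*U(-10) = ((-65 + 2*(2 - 7)/(-4 - 7)) - 75)*(-3) = ((-65 + 2*(-5)/(-11)) - 75)*(-3) = ((-65 + 2*(-1/11)*(-5)) - 75)*(-3) = ((-65 + 10/11) - 75)*(-3) = (-705/11 - 75)*(-3) = -1530/11*(-3) = 4590/11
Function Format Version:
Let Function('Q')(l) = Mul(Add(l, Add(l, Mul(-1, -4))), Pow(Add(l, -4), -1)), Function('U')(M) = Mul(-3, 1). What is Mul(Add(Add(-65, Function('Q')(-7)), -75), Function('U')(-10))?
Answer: Rational(4590, 11) ≈ 417.27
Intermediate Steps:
Function('U')(M) = -3
Function('Q')(l) = Mul(Pow(Add(-4, l), -1), Add(4, Mul(2, l))) (Function('Q')(l) = Mul(Add(l, Add(l, 4)), Pow(Add(-4, l), -1)) = Mul(Add(l, Add(4, l)), Pow(Add(-4, l), -1)) = Mul(Add(4, Mul(2, l)), Pow(Add(-4, l), -1)) = Mul(Pow(Add(-4, l), -1), Add(4, Mul(2, l))))
Mul(Add(Add(-65, Function('Q')(-7)), -75), Function('U')(-10)) = Mul(Add(Add(-65, Mul(2, Pow(Add(-4, -7), -1), Add(2, -7))), -75), -3) = Mul(Add(Add(-65, Mul(2, Pow(-11, -1), -5)), -75), -3) = Mul(Add(Add(-65, Mul(2, Rational(-1, 11), -5)), -75), -3) = Mul(Add(Add(-65, Rational(10, 11)), -75), -3) = Mul(Add(Rational(-705, 11), -75), -3) = Mul(Rational(-1530, 11), -3) = Rational(4590, 11)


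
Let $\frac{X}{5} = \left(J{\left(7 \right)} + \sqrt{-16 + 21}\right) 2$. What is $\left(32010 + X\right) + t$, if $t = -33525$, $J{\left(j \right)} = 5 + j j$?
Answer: $-975 + 10 \sqrt{5} \approx -952.64$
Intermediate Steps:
$J{\left(j \right)} = 5 + j^{2}$
$X = 540 + 10 \sqrt{5}$ ($X = 5 \left(\left(5 + 7^{2}\right) + \sqrt{-16 + 21}\right) 2 = 5 \left(\left(5 + 49\right) + \sqrt{5}\right) 2 = 5 \left(54 + \sqrt{5}\right) 2 = 5 \left(108 + 2 \sqrt{5}\right) = 540 + 10 \sqrt{5} \approx 562.36$)
$\left(32010 + X\right) + t = \left(32010 + \left(540 + 10 \sqrt{5}\right)\right) - 33525 = \left(32550 + 10 \sqrt{5}\right) - 33525 = -975 + 10 \sqrt{5}$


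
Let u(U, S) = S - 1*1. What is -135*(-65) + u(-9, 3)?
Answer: 8777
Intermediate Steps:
u(U, S) = -1 + S (u(U, S) = S - 1 = -1 + S)
-135*(-65) + u(-9, 3) = -135*(-65) + (-1 + 3) = 8775 + 2 = 8777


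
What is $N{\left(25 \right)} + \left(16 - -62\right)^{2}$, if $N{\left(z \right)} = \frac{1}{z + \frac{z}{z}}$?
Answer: $\frac{158185}{26} \approx 6084.0$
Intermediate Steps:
$N{\left(z \right)} = \frac{1}{1 + z}$ ($N{\left(z \right)} = \frac{1}{z + 1} = \frac{1}{1 + z}$)
$N{\left(25 \right)} + \left(16 - -62\right)^{2} = \frac{1}{1 + 25} + \left(16 - -62\right)^{2} = \frac{1}{26} + \left(16 + 62\right)^{2} = \frac{1}{26} + 78^{2} = \frac{1}{26} + 6084 = \frac{158185}{26}$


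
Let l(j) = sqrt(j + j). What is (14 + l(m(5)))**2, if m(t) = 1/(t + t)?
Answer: (70 + sqrt(5))**2/25 ≈ 208.72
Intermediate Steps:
m(t) = 1/(2*t)
l(j) = sqrt(2)*sqrt(j) (l(j) = sqrt(2*j) = sqrt(2)*sqrt(j))
(14 + l(m(5)))**2 = (14 + sqrt(2)*sqrt((1/2)/5))**2 = (14 + sqrt(2)*sqrt((1/2)*(1/5)))**2 = (14 + sqrt(2)*sqrt(1/10))**2 = (14 + sqrt(2)*(sqrt(10)/10))**2 = (14 + sqrt(5)/5)**2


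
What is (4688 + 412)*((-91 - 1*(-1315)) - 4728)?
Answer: -17870400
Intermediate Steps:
(4688 + 412)*((-91 - 1*(-1315)) - 4728) = 5100*((-91 + 1315) - 4728) = 5100*(1224 - 4728) = 5100*(-3504) = -17870400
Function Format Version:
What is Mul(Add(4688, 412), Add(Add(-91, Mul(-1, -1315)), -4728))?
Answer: -17870400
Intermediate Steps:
Mul(Add(4688, 412), Add(Add(-91, Mul(-1, -1315)), -4728)) = Mul(5100, Add(Add(-91, 1315), -4728)) = Mul(5100, Add(1224, -4728)) = Mul(5100, -3504) = -17870400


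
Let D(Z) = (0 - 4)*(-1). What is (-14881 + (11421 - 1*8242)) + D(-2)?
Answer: -11698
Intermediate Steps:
D(Z) = 4 (D(Z) = -4*(-1) = 4)
(-14881 + (11421 - 1*8242)) + D(-2) = (-14881 + (11421 - 1*8242)) + 4 = (-14881 + (11421 - 8242)) + 4 = (-14881 + 3179) + 4 = -11702 + 4 = -11698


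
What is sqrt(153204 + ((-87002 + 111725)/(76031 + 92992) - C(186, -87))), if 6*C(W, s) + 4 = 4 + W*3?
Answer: 66*sqrt(111575293737)/56341 ≈ 391.29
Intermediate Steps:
C(W, s) = W/2 (C(W, s) = -2/3 + (4 + W*3)/6 = -2/3 + (4 + 3*W)/6 = -2/3 + (2/3 + W/2) = W/2)
sqrt(153204 + ((-87002 + 111725)/(76031 + 92992) - C(186, -87))) = sqrt(153204 + ((-87002 + 111725)/(76031 + 92992) - 186/2)) = sqrt(153204 + (24723/169023 - 1*93)) = sqrt(153204 + (24723*(1/169023) - 93)) = sqrt(153204 + (8241/56341 - 93)) = sqrt(153204 - 5231472/56341) = sqrt(8626435092/56341) = 66*sqrt(111575293737)/56341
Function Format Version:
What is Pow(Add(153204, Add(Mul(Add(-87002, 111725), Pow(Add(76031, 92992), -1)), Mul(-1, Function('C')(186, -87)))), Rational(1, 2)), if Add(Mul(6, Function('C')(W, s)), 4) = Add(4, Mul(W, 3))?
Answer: Mul(Rational(66, 56341), Pow(111575293737, Rational(1, 2))) ≈ 391.29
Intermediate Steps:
Function('C')(W, s) = Mul(Rational(1, 2), W) (Function('C')(W, s) = Add(Rational(-2, 3), Mul(Rational(1, 6), Add(4, Mul(W, 3)))) = Add(Rational(-2, 3), Mul(Rational(1, 6), Add(4, Mul(3, W)))) = Add(Rational(-2, 3), Add(Rational(2, 3), Mul(Rational(1, 2), W))) = Mul(Rational(1, 2), W))
Pow(Add(153204, Add(Mul(Add(-87002, 111725), Pow(Add(76031, 92992), -1)), Mul(-1, Function('C')(186, -87)))), Rational(1, 2)) = Pow(Add(153204, Add(Mul(Add(-87002, 111725), Pow(Add(76031, 92992), -1)), Mul(-1, Mul(Rational(1, 2), 186)))), Rational(1, 2)) = Pow(Add(153204, Add(Mul(24723, Pow(169023, -1)), Mul(-1, 93))), Rational(1, 2)) = Pow(Add(153204, Add(Mul(24723, Rational(1, 169023)), -93)), Rational(1, 2)) = Pow(Add(153204, Add(Rational(8241, 56341), -93)), Rational(1, 2)) = Pow(Add(153204, Rational(-5231472, 56341)), Rational(1, 2)) = Pow(Rational(8626435092, 56341), Rational(1, 2)) = Mul(Rational(66, 56341), Pow(111575293737, Rational(1, 2)))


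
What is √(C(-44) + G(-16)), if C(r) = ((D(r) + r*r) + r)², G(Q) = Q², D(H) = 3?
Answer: √3591281 ≈ 1895.1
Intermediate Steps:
C(r) = (3 + r + r²)² (C(r) = ((3 + r*r) + r)² = ((3 + r²) + r)² = (3 + r + r²)²)
√(C(-44) + G(-16)) = √((3 - 44 + (-44)²)² + (-16)²) = √((3 - 44 + 1936)² + 256) = √(1895² + 256) = √(3591025 + 256) = √3591281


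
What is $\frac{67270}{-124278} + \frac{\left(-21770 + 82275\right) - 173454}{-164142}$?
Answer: $\frac{6483211}{44154198} \approx 0.14683$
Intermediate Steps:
$\frac{67270}{-124278} + \frac{\left(-21770 + 82275\right) - 173454}{-164142} = 67270 \left(- \frac{1}{124278}\right) + \left(60505 - 173454\right) \left(- \frac{1}{164142}\right) = - \frac{4805}{8877} - - \frac{112949}{164142} = - \frac{4805}{8877} + \frac{112949}{164142} = \frac{6483211}{44154198}$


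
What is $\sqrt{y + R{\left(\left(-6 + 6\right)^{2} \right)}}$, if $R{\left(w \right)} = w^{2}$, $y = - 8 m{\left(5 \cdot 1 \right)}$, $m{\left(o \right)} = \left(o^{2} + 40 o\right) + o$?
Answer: $4 i \sqrt{115} \approx 42.895 i$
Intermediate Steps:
$m{\left(o \right)} = o^{2} + 41 o$
$y = -1840$ ($y = - 8 \cdot 5 \cdot 1 \left(41 + 5 \cdot 1\right) = - 8 \cdot 5 \left(41 + 5\right) = - 8 \cdot 5 \cdot 46 = \left(-8\right) 230 = -1840$)
$\sqrt{y + R{\left(\left(-6 + 6\right)^{2} \right)}} = \sqrt{-1840 + \left(\left(-6 + 6\right)^{2}\right)^{2}} = \sqrt{-1840 + \left(0^{2}\right)^{2}} = \sqrt{-1840 + 0^{2}} = \sqrt{-1840 + 0} = \sqrt{-1840} = 4 i \sqrt{115}$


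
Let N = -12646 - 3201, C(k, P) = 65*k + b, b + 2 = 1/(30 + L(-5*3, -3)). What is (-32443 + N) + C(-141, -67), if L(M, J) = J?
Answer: -1551338/27 ≈ -57457.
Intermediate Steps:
b = -53/27 (b = -2 + 1/(30 - 3) = -2 + 1/27 = -53/27 ≈ -1.9630)
C(k, P) = -53/27 + 65*k (C(k, P) = 65*k - 53/27 = -53/27 + 65*k)
N = -15847
(-32443 + N) + C(-141, -67) = (-32443 - 15847) + (-53/27 + 65*(-141)) = -48290 + (-53/27 - 9165) = -48290 - 247508/27 = -1551338/27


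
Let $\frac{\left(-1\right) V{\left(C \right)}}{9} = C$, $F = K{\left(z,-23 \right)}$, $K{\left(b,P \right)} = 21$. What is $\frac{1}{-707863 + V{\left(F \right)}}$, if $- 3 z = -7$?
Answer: $- \frac{1}{708052} \approx -1.4123 \cdot 10^{-6}$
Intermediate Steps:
$z = \frac{7}{3}$ ($z = \left(- \frac{1}{3}\right) \left(-7\right) = \frac{7}{3} \approx 2.3333$)
$F = 21$
$V{\left(C \right)} = - 9 C$
$\frac{1}{-707863 + V{\left(F \right)}} = \frac{1}{-707863 - 189} = \frac{1}{-708052} = - \frac{1}{708052}$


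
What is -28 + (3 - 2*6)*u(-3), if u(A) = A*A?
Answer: -109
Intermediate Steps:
u(A) = A**2
-28 + (3 - 2*6)*u(-3) = -28 + (3 - 2*6)*(-3)**2 = -28 + (3 - 12)*9 = -28 - 9*9 = -28 - 81 = -109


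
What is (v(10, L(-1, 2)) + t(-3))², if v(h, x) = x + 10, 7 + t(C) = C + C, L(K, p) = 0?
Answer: 9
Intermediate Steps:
t(C) = -7 + 2*C (t(C) = -7 + (C + C) = -7 + 2*C)
v(h, x) = 10 + x
(v(10, L(-1, 2)) + t(-3))² = ((10 + 0) + (-7 + 2*(-3)))² = (10 + (-7 - 6))² = (10 - 13)² = (-3)² = 9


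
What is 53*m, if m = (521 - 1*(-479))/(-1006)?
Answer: -26500/503 ≈ -52.684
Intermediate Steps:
m = -500/503 (m = (521 + 479)*(-1/1006) = 1000*(-1/1006) = -500/503 ≈ -0.99404)
53*m = 53*(-500/503) = -26500/503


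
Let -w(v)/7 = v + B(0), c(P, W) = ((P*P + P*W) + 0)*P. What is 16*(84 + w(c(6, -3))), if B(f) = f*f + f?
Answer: -10752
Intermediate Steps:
B(f) = f + f**2 (B(f) = f**2 + f = f + f**2)
c(P, W) = P*(P**2 + P*W) (c(P, W) = ((P**2 + P*W) + 0)*P = (P**2 + P*W)*P = P*(P**2 + P*W))
w(v) = -7*v (w(v) = -7*(v + 0*(1 + 0)) = -7*(v + 0*1) = -7*(v + 0) = -7*v)
16*(84 + w(c(6, -3))) = 16*(84 - 7*6**2*(6 - 3)) = 16*(84 - 252*3) = 16*(84 - 7*108) = 16*(84 - 756) = 16*(-672) = -10752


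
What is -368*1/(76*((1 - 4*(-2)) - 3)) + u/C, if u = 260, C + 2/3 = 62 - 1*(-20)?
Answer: 8309/3477 ≈ 2.3897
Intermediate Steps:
C = 244/3 (C = -⅔ + (62 - 1*(-20)) = -⅔ + (62 + 20) = -⅔ + 82 = 244/3 ≈ 81.333)
-368*1/(76*((1 - 4*(-2)) - 3)) + u/C = -368*1/(76*((1 - 4*(-2)) - 3)) + 260/(244/3) = -368*1/(76*((1 + 8) - 3)) + 260*(3/244) = -368*1/(76*(9 - 3)) + 195/61 = -368/((6*(-2))*(-38)) + 195/61 = -368/((-12*(-38))) + 195/61 = -368/456 + 195/61 = -368*1/456 + 195/61 = -46/57 + 195/61 = 8309/3477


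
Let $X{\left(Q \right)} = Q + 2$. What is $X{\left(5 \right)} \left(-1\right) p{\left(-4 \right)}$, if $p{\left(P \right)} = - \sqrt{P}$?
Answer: $14 i \approx 14.0 i$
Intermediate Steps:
$X{\left(Q \right)} = 2 + Q$
$X{\left(5 \right)} \left(-1\right) p{\left(-4 \right)} = \left(2 + 5\right) \left(-1\right) \left(- \sqrt{-4}\right) = 7 \left(-1\right) \left(- 2 i\right) = - 7 \left(- 2 i\right) = 14 i$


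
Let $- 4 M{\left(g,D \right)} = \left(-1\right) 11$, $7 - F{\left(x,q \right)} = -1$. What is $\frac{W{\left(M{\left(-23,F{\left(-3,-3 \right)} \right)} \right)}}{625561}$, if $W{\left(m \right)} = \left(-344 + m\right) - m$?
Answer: $- \frac{344}{625561} \approx -0.00054991$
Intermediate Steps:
$F{\left(x,q \right)} = 8$ ($F{\left(x,q \right)} = 7 - -1 = 7 + 1 = 8$)
$M{\left(g,D \right)} = \frac{11}{4}$ ($M{\left(g,D \right)} = - \frac{\left(-1\right) 11}{4} = \left(- \frac{1}{4}\right) \left(-11\right) = \frac{11}{4}$)
$W{\left(m \right)} = -344$
$\frac{W{\left(M{\left(-23,F{\left(-3,-3 \right)} \right)} \right)}}{625561} = - \frac{344}{625561}$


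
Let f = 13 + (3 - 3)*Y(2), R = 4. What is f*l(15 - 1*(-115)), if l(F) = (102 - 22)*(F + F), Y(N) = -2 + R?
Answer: 270400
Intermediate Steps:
Y(N) = 2 (Y(N) = -2 + 4 = 2)
l(F) = 160*F (l(F) = 80*(2*F) = 160*F)
f = 13 (f = 13 + (3 - 3)*2 = 13 + 0*2 = 13 + 0 = 13)
f*l(15 - 1*(-115)) = 13*(160*(15 - 1*(-115))) = 13*(160*(15 + 115)) = 13*(160*130) = 13*20800 = 270400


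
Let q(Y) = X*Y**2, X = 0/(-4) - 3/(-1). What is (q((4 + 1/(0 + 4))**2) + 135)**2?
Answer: 81295125129/65536 ≈ 1.2405e+6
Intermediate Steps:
X = 3 (X = 0*(-1/4) - 3*(-1) = 0 + 3 = 3)
q(Y) = 3*Y**2
(q((4 + 1/(0 + 4))**2) + 135)**2 = (3*((4 + 1/(0 + 4))**2)**2 + 135)**2 = (3*((4 + 1/4)**2)**2 + 135)**2 = (3*((17/4)**2)**2 + 135)**2 = (3*(289/16)**2 + 135)**2 = (3*(83521/256) + 135)**2 = (250563/256 + 135)**2 = (285123/256)**2 = 81295125129/65536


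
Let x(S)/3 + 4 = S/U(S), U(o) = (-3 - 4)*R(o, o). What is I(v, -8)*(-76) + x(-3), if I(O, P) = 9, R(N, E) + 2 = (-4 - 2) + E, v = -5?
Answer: -53601/77 ≈ -696.12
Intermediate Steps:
R(N, E) = -8 + E (R(N, E) = -2 + ((-4 - 2) + E) = -2 + (-6 + E) = -8 + E)
U(o) = 56 - 7*o (U(o) = (-3 - 4)*(-8 + o) = -7*(-8 + o) = 56 - 7*o)
x(S) = -12 + 3*S/(56 - 7*S) (x(S) = -12 + 3*(S/(56 - 7*S)) = -12 + 3*S/(56 - 7*S))
I(v, -8)*(-76) + x(-3) = 9*(-76) + 3*(-224 + 29*(-3))/(7*(8 - 1*(-3))) = -684 + 3*(-224 - 87)/(7*(8 + 3)) = -684 + (3/7)*(-311)/11 = -684 + (3/7)*(1/11)*(-311) = -684 - 933/77 = -53601/77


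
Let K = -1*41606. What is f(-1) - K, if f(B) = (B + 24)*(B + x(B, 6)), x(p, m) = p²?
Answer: 41606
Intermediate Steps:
K = -41606
f(B) = (24 + B)*(B + B²) (f(B) = (B + 24)*(B + B²) = (24 + B)*(B + B²))
f(-1) - K = -(24 + (-1)² + 25*(-1)) - 1*(-41606) = -(24 + 1 - 25) + 41606 = -1*0 + 41606 = 0 + 41606 = 41606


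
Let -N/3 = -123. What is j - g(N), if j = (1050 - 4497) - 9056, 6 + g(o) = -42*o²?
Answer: 5706265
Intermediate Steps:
N = 369 (N = -3*(-123) = 369)
g(o) = -6 - 42*o²
j = -12503 (j = -3447 - 9056 = -12503)
j - g(N) = -12503 - (-6 - 42*369²) = -12503 - (-6 - 42*136161) = -12503 - (-6 - 5718762) = -12503 - 1*(-5718768) = -12503 + 5718768 = 5706265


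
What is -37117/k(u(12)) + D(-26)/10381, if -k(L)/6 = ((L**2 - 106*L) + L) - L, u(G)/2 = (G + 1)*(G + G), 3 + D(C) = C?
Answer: 47009887/2876118336 ≈ 0.016345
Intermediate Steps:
D(C) = -3 + C
u(G) = 4*G*(1 + G) (u(G) = 2*((G + 1)*(G + G)) = 2*((1 + G)*(2*G)) = 2*(2*G*(1 + G)) = 4*G*(1 + G))
k(L) = -6*L**2 + 636*L (k(L) = -6*(((L**2 - 106*L) + L) - L) = -6*((L**2 - 105*L) - L) = -6*(L**2 - 106*L) = -6*L**2 + 636*L)
-37117/k(u(12)) + D(-26)/10381 = -37117*1/(288*(1 + 12)*(106 - 4*12*(1 + 12))) + (-3 - 26)/10381 = -37117*1/(3744*(106 - 4*12*13)) - 29*1/10381 = -37117*1/(3744*(106 - 1*624)) - 29/10381 = -37117*1/(3744*(106 - 624)) - 29/10381 = -37117/(6*624*(-518)) - 29/10381 = -37117/(-1939392) - 29/10381 = -37117*(-1/1939392) - 29/10381 = 37117/1939392 - 29/10381 = 47009887/2876118336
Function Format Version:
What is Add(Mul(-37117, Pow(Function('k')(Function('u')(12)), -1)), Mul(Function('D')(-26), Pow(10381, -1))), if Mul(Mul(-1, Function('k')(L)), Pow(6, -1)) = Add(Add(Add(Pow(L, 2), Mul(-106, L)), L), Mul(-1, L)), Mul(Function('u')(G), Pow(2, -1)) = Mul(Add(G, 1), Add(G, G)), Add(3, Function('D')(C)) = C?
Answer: Rational(47009887, 2876118336) ≈ 0.016345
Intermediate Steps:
Function('D')(C) = Add(-3, C)
Function('u')(G) = Mul(4, G, Add(1, G)) (Function('u')(G) = Mul(2, Mul(Add(G, 1), Add(G, G))) = Mul(2, Mul(Add(1, G), Mul(2, G))) = Mul(2, Mul(2, G, Add(1, G))) = Mul(4, G, Add(1, G)))
Function('k')(L) = Add(Mul(-6, Pow(L, 2)), Mul(636, L)) (Function('k')(L) = Mul(-6, Add(Add(Add(Pow(L, 2), Mul(-106, L)), L), Mul(-1, L))) = Mul(-6, Add(Add(Pow(L, 2), Mul(-105, L)), Mul(-1, L))) = Mul(-6, Add(Pow(L, 2), Mul(-106, L))) = Add(Mul(-6, Pow(L, 2)), Mul(636, L)))
Add(Mul(-37117, Pow(Function('k')(Function('u')(12)), -1)), Mul(Function('D')(-26), Pow(10381, -1))) = Add(Mul(-37117, Pow(Mul(6, Mul(4, 12, Add(1, 12)), Add(106, Mul(-1, Mul(4, 12, Add(1, 12))))), -1)), Mul(Add(-3, -26), Pow(10381, -1))) = Add(Mul(-37117, Pow(Mul(6, Mul(4, 12, 13), Add(106, Mul(-1, Mul(4, 12, 13)))), -1)), Mul(-29, Rational(1, 10381))) = Add(Mul(-37117, Pow(Mul(6, 624, Add(106, Mul(-1, 624))), -1)), Rational(-29, 10381)) = Add(Mul(-37117, Pow(Mul(6, 624, Add(106, -624)), -1)), Rational(-29, 10381)) = Add(Mul(-37117, Pow(Mul(6, 624, -518), -1)), Rational(-29, 10381)) = Add(Mul(-37117, Pow(-1939392, -1)), Rational(-29, 10381)) = Add(Mul(-37117, Rational(-1, 1939392)), Rational(-29, 10381)) = Add(Rational(37117, 1939392), Rational(-29, 10381)) = Rational(47009887, 2876118336)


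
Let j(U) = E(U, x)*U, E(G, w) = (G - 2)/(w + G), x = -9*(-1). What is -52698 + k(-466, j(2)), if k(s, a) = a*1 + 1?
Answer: -52697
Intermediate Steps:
x = 9 (x = -3*(-3) = 9)
E(G, w) = (-2 + G)/(G + w)
j(U) = U*(-2 + U)/(9 + U) (j(U) = ((-2 + U)/(U + 9))*U = ((-2 + U)/(9 + U))*U = U*(-2 + U)/(9 + U))
k(s, a) = 1 + a (k(s, a) = a + 1 = 1 + a)
-52698 + k(-466, j(2)) = -52698 + (1 + 2*(-2 + 2)/(9 + 2)) = -52698 + (1 + 2*0/11) = -52698 + (1 + 2*(1/11)*0) = -52698 + (1 + 0) = -52698 + 1 = -52697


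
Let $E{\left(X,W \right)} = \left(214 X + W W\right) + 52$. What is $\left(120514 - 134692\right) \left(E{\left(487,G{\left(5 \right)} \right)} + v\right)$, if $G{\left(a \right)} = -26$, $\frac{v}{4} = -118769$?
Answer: $5247703140$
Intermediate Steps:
$v = -475076$ ($v = 4 \left(-118769\right) = -475076$)
$E{\left(X,W \right)} = 52 + W^{2} + 214 X$ ($E{\left(X,W \right)} = \left(214 X + W^{2}\right) + 52 = \left(W^{2} + 214 X\right) + 52 = 52 + W^{2} + 214 X$)
$\left(120514 - 134692\right) \left(E{\left(487,G{\left(5 \right)} \right)} + v\right) = \left(120514 - 134692\right) \left(\left(52 + \left(-26\right)^{2} + 214 \cdot 487\right) - 475076\right) = - 14178 \left(\left(52 + 676 + 104218\right) - 475076\right) = - 14178 \left(104946 - 475076\right) = \left(-14178\right) \left(-370130\right) = 5247703140$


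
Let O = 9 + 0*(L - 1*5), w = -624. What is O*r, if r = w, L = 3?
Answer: -5616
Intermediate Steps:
r = -624
O = 9 (O = 9 + 0*(3 - 1*5) = 9 + 0*(3 - 5) = 9 + 0*(-2) = 9 + 0 = 9)
O*r = 9*(-624) = -5616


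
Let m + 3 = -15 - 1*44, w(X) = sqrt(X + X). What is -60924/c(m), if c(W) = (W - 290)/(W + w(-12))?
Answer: -472161/44 + 15231*I*sqrt(6)/44 ≈ -10731.0 + 847.91*I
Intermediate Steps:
w(X) = sqrt(2)*sqrt(X) (w(X) = sqrt(2*X) = sqrt(2)*sqrt(X))
m = -62 (m = -3 + (-15 - 1*44) = -3 + (-15 - 44) = -3 - 59 = -62)
c(W) = (-290 + W)/(W + 2*I*sqrt(6)) (c(W) = (W - 290)/(W + sqrt(2)*sqrt(-12)) = (-290 + W)/(W + sqrt(2)*(2*I*sqrt(3))) = (-290 + W)/(W + 2*I*sqrt(6)))
-60924/c(m) = -60924*(-62 + 2*I*sqrt(6))/(-290 - 62) = -(472161/44 - 15231*I*sqrt(6)/44) = -60924*(31/176 - I*sqrt(6)/176) = -472161/44 + 15231*I*sqrt(6)/44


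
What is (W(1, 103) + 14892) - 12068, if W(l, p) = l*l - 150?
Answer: 2675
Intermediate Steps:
W(l, p) = -150 + l² (W(l, p) = l² - 150 = -150 + l²)
(W(1, 103) + 14892) - 12068 = ((-150 + 1²) + 14892) - 12068 = ((-150 + 1) + 14892) - 12068 = (-149 + 14892) - 12068 = 14743 - 12068 = 2675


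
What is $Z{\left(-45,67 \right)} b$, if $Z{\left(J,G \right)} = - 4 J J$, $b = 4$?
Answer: $-32400$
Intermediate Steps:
$Z{\left(J,G \right)} = - 4 J^{2}$
$Z{\left(-45,67 \right)} b = - 4 \left(-45\right)^{2} \cdot 4 = \left(-4\right) 2025 \cdot 4 = \left(-8100\right) 4 = -32400$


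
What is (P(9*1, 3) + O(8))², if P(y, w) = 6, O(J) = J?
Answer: 196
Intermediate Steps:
(P(9*1, 3) + O(8))² = (6 + 8)² = 14² = 196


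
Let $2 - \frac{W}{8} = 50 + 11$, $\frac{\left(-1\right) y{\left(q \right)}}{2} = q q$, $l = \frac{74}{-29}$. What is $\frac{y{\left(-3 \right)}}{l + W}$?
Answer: $\frac{261}{6881} \approx 0.037931$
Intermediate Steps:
$l = - \frac{74}{29}$ ($l = 74 \left(- \frac{1}{29}\right) = - \frac{74}{29} \approx -2.5517$)
$y{\left(q \right)} = - 2 q^{2}$ ($y{\left(q \right)} = - 2 q q = - 2 q^{2}$)
$W = -472$ ($W = 16 - 8 \left(50 + 11\right) = 16 - 488 = -472$)
$\frac{y{\left(-3 \right)}}{l + W} = \frac{\left(-2\right) \left(-3\right)^{2}}{- \frac{74}{29} - 472} = \frac{\left(-2\right) 9}{- \frac{13762}{29}} = \left(-18\right) \left(- \frac{29}{13762}\right) = \frac{261}{6881}$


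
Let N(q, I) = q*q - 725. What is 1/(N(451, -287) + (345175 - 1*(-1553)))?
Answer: 1/549404 ≈ 1.8202e-6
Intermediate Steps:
N(q, I) = -725 + q**2 (N(q, I) = q**2 - 725 = -725 + q**2)
1/(N(451, -287) + (345175 - 1*(-1553))) = 1/((-725 + 451**2) + (345175 - 1*(-1553))) = 1/((-725 + 203401) + (345175 + 1553)) = 1/(202676 + 346728) = 1/549404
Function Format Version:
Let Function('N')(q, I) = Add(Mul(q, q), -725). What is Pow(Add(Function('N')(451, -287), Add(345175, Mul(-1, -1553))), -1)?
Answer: Rational(1, 549404) ≈ 1.8202e-6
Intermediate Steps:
Function('N')(q, I) = Add(-725, Pow(q, 2)) (Function('N')(q, I) = Add(Pow(q, 2), -725) = Add(-725, Pow(q, 2)))
Pow(Add(Function('N')(451, -287), Add(345175, Mul(-1, -1553))), -1) = Pow(Add(Add(-725, Pow(451, 2)), Add(345175, Mul(-1, -1553))), -1) = Pow(Add(Add(-725, 203401), Add(345175, 1553)), -1) = Pow(Add(202676, 346728), -1) = Pow(549404, -1) = Rational(1, 549404)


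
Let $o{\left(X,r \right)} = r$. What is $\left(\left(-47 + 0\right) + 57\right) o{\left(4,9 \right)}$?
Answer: $90$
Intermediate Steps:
$\left(\left(-47 + 0\right) + 57\right) o{\left(4,9 \right)} = \left(\left(-47 + 0\right) + 57\right) 9 = \left(-47 + 57\right) 9 = 10 \cdot 9 = 90$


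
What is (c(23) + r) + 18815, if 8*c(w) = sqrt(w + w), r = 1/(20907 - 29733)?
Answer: 166061189/8826 + sqrt(46)/8 ≈ 18816.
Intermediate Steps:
r = -1/8826 (r = 1/(-8826) = -1/8826 ≈ -0.00011330)
c(w) = sqrt(2)*sqrt(w)/8 (c(w) = sqrt(w + w)/8 = sqrt(2*w)/8 = (sqrt(2)*sqrt(w))/8 = sqrt(2)*sqrt(w)/8)
(c(23) + r) + 18815 = (sqrt(2)*sqrt(23)/8 - 1/8826) + 18815 = (sqrt(46)/8 - 1/8826) + 18815 = (-1/8826 + sqrt(46)/8) + 18815 = 166061189/8826 + sqrt(46)/8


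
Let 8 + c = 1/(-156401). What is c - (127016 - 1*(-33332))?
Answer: -25079838757/156401 ≈ -1.6036e+5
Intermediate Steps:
c = -1251209/156401 (c = -8 + 1/(-156401) = -8 - 1/156401 = -1251209/156401 ≈ -8.0000)
c - (127016 - 1*(-33332)) = -1251209/156401 - (127016 - 1*(-33332)) = -1251209/156401 - (127016 + 33332) = -1251209/156401 - 1*160348 = -1251209/156401 - 160348 = -25079838757/156401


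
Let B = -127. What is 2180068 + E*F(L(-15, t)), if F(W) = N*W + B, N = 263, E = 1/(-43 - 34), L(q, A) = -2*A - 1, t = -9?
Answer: 167860892/77 ≈ 2.1800e+6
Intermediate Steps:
L(q, A) = -1 - 2*A
E = -1/77 (E = 1/(-77) = -1/77 ≈ -0.012987)
F(W) = -127 + 263*W (F(W) = 263*W - 127 = -127 + 263*W)
2180068 + E*F(L(-15, t)) = 2180068 - (-127 + 263*(-1 - 2*(-9)))/77 = 2180068 - (-127 + 263*(-1 + 18))/77 = 2180068 - (-127 + 263*17)/77 = 2180068 - (-127 + 4471)/77 = 2180068 - 1/77*4344 = 2180068 - 4344/77 = 167860892/77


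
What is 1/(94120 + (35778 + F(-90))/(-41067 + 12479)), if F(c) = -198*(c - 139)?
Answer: 7147/672655360 ≈ 1.0625e-5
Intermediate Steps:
F(c) = 27522 - 198*c (F(c) = -198*(-139 + c) = 27522 - 198*c)
1/(94120 + (35778 + F(-90))/(-41067 + 12479)) = 1/(94120 + (35778 + (27522 - 198*(-90)))/(-41067 + 12479)) = 1/(94120 + (35778 + (27522 + 17820))/(-28588)) = 1/(94120 + (35778 + 45342)*(-1/28588)) = 1/(94120 + 81120*(-1/28588)) = 1/(94120 - 20280/7147) = 1/(672655360/7147) = 7147/672655360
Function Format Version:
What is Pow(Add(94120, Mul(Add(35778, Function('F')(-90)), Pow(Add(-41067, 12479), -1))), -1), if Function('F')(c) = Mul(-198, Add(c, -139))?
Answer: Rational(7147, 672655360) ≈ 1.0625e-5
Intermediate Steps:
Function('F')(c) = Add(27522, Mul(-198, c)) (Function('F')(c) = Mul(-198, Add(-139, c)) = Add(27522, Mul(-198, c)))
Pow(Add(94120, Mul(Add(35778, Function('F')(-90)), Pow(Add(-41067, 12479), -1))), -1) = Pow(Add(94120, Mul(Add(35778, Add(27522, Mul(-198, -90))), Pow(Add(-41067, 12479), -1))), -1) = Pow(Add(94120, Mul(Add(35778, Add(27522, 17820)), Pow(-28588, -1))), -1) = Pow(Add(94120, Mul(Add(35778, 45342), Rational(-1, 28588))), -1) = Pow(Add(94120, Mul(81120, Rational(-1, 28588))), -1) = Pow(Add(94120, Rational(-20280, 7147)), -1) = Pow(Rational(672655360, 7147), -1) = Rational(7147, 672655360)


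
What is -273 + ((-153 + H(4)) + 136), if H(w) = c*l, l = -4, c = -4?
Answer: -274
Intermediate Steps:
H(w) = 16 (H(w) = -4*(-4) = 16)
-273 + ((-153 + H(4)) + 136) = -273 + ((-153 + 16) + 136) = -273 + (-137 + 136) = -273 - 1 = -274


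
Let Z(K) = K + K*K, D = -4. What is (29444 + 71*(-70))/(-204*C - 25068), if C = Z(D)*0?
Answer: -4079/4178 ≈ -0.97630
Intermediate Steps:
Z(K) = K + K**2
C = 0 (C = -4*(1 - 4)*0 = -4*(-3)*0 = 12*0 = 0)
(29444 + 71*(-70))/(-204*C - 25068) = (29444 + 71*(-70))/(-204*0 - 25068) = (29444 - 4970)/(0 - 25068) = 24474/(-25068) = 24474*(-1/25068) = -4079/4178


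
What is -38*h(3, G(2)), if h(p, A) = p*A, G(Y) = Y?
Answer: -228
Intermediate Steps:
h(p, A) = A*p
-38*h(3, G(2)) = -76*3 = -38*6 = -228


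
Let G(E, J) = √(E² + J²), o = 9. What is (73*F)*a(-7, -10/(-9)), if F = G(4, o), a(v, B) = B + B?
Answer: 1460*√97/9 ≈ 1597.7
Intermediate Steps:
a(v, B) = 2*B
F = √97 (F = √(4² + 9²) = √(16 + 81) = √97 ≈ 9.8489)
(73*F)*a(-7, -10/(-9)) = (73*√97)*(2*(-10/(-9))) = (73*√97)*(2*(-10*(-⅑))) = (73*√97)*(2*(10/9)) = (73*√97)*(20/9) = 1460*√97/9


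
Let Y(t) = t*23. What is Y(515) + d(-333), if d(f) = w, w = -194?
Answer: 11651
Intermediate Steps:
Y(t) = 23*t
d(f) = -194
Y(515) + d(-333) = 23*515 - 194 = 11845 - 194 = 11651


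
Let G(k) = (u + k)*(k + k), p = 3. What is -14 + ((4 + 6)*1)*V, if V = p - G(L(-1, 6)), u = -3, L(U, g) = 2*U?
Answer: -184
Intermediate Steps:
G(k) = 2*k*(-3 + k) (G(k) = (-3 + k)*(k + k) = (-3 + k)*(2*k) = 2*k*(-3 + k))
V = -17 (V = 3 - 2*2*(-1)*(-3 + 2*(-1)) = 3 - 2*(-2)*(-3 - 2) = 3 - 2*(-2)*(-5) = 3 - 1*20 = 3 - 20 = -17)
-14 + ((4 + 6)*1)*V = -14 + ((4 + 6)*1)*(-17) = -14 + (10*1)*(-17) = -14 + 10*(-17) = -14 - 170 = -184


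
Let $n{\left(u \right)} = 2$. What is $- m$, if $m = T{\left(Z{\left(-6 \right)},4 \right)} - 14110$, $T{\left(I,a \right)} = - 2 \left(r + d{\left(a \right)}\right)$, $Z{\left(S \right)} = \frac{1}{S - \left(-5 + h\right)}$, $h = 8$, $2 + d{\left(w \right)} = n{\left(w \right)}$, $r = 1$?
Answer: $14112$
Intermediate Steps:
$d{\left(w \right)} = 0$ ($d{\left(w \right)} = -2 + 2 = 0$)
$Z{\left(S \right)} = \frac{1}{-3 + S}$ ($Z{\left(S \right)} = \frac{1}{S + \left(5 - 8\right)} = \frac{1}{S - 3} = \frac{1}{-3 + S}$)
$T{\left(I,a \right)} = -2$ ($T{\left(I,a \right)} = - 2 \left(1 + 0\right) = \left(-2\right) 1 = -2$)
$m = -14112$ ($m = -2 - 14110 = -14112$)
$- m = \left(-1\right) \left(-14112\right) = 14112$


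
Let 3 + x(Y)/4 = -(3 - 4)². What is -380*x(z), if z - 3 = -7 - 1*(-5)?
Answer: 6080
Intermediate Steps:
z = 1 (z = 3 + (-7 - 1*(-5)) = 3 + (-7 + 5) = 3 - 2 = 1)
x(Y) = -16 (x(Y) = -12 + 4*(-(3 - 4)²) = -12 + 4*(-1*(-1)²) = -12 + 4*(-1*1) = -12 + 4*(-1) = -12 - 4 = -16)
-380*x(z) = -380*(-16) = 6080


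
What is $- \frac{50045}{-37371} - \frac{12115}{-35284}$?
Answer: $\frac{2218537445}{1318598364} \approx 1.6825$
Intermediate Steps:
$- \frac{50045}{-37371} - \frac{12115}{-35284} = \left(-50045\right) \left(- \frac{1}{37371}\right) - - \frac{12115}{35284} = \frac{50045}{37371} + \frac{12115}{35284} = \frac{2218537445}{1318598364}$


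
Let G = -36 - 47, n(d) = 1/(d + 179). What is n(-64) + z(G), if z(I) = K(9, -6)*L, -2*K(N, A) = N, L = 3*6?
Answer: -9314/115 ≈ -80.991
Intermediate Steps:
L = 18
K(N, A) = -N/2
n(d) = 1/(179 + d)
G = -83
z(I) = -81 (z(I) = -½*9*18 = -9/2*18 = -81)
n(-64) + z(G) = 1/(179 - 64) - 81 = 1/115 - 81 = -9314/115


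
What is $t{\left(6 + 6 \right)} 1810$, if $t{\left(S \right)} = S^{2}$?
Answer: $260640$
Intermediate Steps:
$t{\left(6 + 6 \right)} 1810 = \left(6 + 6\right)^{2} \cdot 1810 = 12^{2} \cdot 1810 = 144 \cdot 1810 = 260640$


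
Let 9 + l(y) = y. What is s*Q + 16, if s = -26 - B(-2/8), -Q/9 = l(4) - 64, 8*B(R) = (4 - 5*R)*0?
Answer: -16130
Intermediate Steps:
l(y) = -9 + y
B(R) = 0 (B(R) = ((4 - 5*R)*0)/8 = (1/8)*0 = 0)
Q = 621 (Q = -9*((-9 + 4) - 64) = -9*(-5 - 64) = -9*(-69) = 621)
s = -26 (s = -26 - 1*0 = -26 + 0 = -26)
s*Q + 16 = -26*621 + 16 = -16146 + 16 = -16130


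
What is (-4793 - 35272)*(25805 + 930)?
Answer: -1071137775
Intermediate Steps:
(-4793 - 35272)*(25805 + 930) = -40065*26735 = -1071137775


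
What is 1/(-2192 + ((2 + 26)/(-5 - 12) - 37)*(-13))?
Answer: -17/28723 ≈ -0.00059186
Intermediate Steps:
1/(-2192 + ((2 + 26)/(-5 - 12) - 37)*(-13)) = 1/(-2192 + (28/(-17) - 37)*(-13)) = 1/(-2192 + (28*(-1/17) - 37)*(-13)) = 1/(-2192 + (-28/17 - 37)*(-13)) = 1/(-2192 - 657/17*(-13)) = 1/(-2192 + 8541/17) = 1/(-28723/17) = -17/28723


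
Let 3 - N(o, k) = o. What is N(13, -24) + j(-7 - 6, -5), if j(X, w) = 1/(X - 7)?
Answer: -201/20 ≈ -10.050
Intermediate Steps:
N(o, k) = 3 - o
j(X, w) = 1/(-7 + X)
N(13, -24) + j(-7 - 6, -5) = (3 - 1*13) + 1/(-7 + (-7 - 6)) = (3 - 13) + 1/(-7 - 13) = -10 + 1/(-20) = -10 - 1/20 = -201/20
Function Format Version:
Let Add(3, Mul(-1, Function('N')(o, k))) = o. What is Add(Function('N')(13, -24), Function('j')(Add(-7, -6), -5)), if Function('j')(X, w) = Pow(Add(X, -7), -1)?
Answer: Rational(-201, 20) ≈ -10.050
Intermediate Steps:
Function('N')(o, k) = Add(3, Mul(-1, o))
Function('j')(X, w) = Pow(Add(-7, X), -1)
Add(Function('N')(13, -24), Function('j')(Add(-7, -6), -5)) = Add(Add(3, Mul(-1, 13)), Pow(Add(-7, Add(-7, -6)), -1)) = Add(Add(3, -13), Pow(Add(-7, -13), -1)) = Add(-10, Pow(-20, -1)) = Add(-10, Rational(-1, 20)) = Rational(-201, 20)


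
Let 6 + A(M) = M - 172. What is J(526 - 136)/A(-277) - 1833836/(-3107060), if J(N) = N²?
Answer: -1814420887/5437355 ≈ -333.70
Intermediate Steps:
A(M) = -178 + M (A(M) = -6 + (M - 172) = -6 + (-172 + M) = -178 + M)
J(526 - 136)/A(-277) - 1833836/(-3107060) = (526 - 136)²/(-178 - 277) - 1833836/(-3107060) = 390²/(-455) - 1833836*(-1/3107060) = 152100*(-1/455) + 458459/776765 = -2340/7 + 458459/776765 = -1814420887/5437355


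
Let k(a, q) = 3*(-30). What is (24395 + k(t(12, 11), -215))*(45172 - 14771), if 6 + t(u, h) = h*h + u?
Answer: 738896305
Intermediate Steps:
t(u, h) = -6 + u + h² (t(u, h) = -6 + (h*h + u) = -6 + (h² + u) = -6 + (u + h²) = -6 + u + h²)
k(a, q) = -90
(24395 + k(t(12, 11), -215))*(45172 - 14771) = (24395 - 90)*(45172 - 14771) = 24305*30401 = 738896305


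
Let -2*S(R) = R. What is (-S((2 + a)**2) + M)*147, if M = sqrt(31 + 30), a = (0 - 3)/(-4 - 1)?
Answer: 24843/50 + 147*sqrt(61) ≈ 1645.0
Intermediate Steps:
a = 3/5 (a = -3/(-5) = -3*(-1/5) = 3/5 ≈ 0.60000)
S(R) = -R/2
M = sqrt(61) ≈ 7.8102
(-S((2 + a)**2) + M)*147 = (-(-1)*(2 + 3/5)**2/2 + sqrt(61))*147 = (-(-1)*(13/5)**2/2 + sqrt(61))*147 = (-(-1)*169/(2*25) + sqrt(61))*147 = (-1*(-169/50) + sqrt(61))*147 = (169/50 + sqrt(61))*147 = 24843/50 + 147*sqrt(61)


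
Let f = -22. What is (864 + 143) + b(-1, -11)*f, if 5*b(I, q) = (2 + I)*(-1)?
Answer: 5057/5 ≈ 1011.4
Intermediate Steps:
b(I, q) = -⅖ - I/5 (b(I, q) = ((2 + I)*(-1))/5 = (-2 - I)/5 = -⅖ - I/5)
(864 + 143) + b(-1, -11)*f = (864 + 143) + (-⅖ - ⅕*(-1))*(-22) = 1007 + (-⅖ + ⅕)*(-22) = 1007 - ⅕*(-22) = 1007 + 22/5 = 5057/5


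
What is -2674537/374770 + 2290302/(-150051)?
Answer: -38171316119/1704079190 ≈ -22.400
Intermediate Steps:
-2674537/374770 + 2290302/(-150051) = -2674537*1/374770 + 2290302*(-1/150051) = -2674537/374770 - 763434/50017 = -38171316119/1704079190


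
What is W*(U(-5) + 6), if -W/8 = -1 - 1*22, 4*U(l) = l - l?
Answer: 1104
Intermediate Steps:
U(l) = 0 (U(l) = (l - l)/4 = (1/4)*0 = 0)
W = 184 (W = -8*(-1 - 1*22) = -8*(-1 - 22) = -8*(-23) = 184)
W*(U(-5) + 6) = 184*(0 + 6) = 184*6 = 1104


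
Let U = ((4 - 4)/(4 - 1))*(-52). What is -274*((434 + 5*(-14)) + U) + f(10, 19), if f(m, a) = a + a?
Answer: -99698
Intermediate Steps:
U = 0 (U = (0/3)*(-52) = (0*(1/3))*(-52) = 0*(-52) = 0)
f(m, a) = 2*a
-274*((434 + 5*(-14)) + U) + f(10, 19) = -274*((434 + 5*(-14)) + 0) + 2*19 = -274*((434 - 70) + 0) + 38 = -274*(364 + 0) + 38 = -274*364 + 38 = -99736 + 38 = -99698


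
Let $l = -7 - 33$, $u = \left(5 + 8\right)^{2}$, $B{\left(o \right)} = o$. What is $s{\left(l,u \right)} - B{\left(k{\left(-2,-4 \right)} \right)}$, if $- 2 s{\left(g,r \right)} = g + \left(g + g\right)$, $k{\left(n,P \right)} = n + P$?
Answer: $66$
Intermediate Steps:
$k{\left(n,P \right)} = P + n$
$u = 169$ ($u = 13^{2} = 169$)
$l = -40$ ($l = -7 - 33 = -40$)
$s{\left(g,r \right)} = - \frac{3 g}{2}$ ($s{\left(g,r \right)} = - \frac{g + \left(g + g\right)}{2} = - \frac{g + 2 g}{2} = - \frac{3 g}{2}$)
$s{\left(l,u \right)} - B{\left(k{\left(-2,-4 \right)} \right)} = \left(- \frac{3}{2}\right) \left(-40\right) - \left(-4 - 2\right) = 60 - -6 = 60 + 6 = 66$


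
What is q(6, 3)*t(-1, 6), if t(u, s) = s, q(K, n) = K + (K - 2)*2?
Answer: 84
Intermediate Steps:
q(K, n) = -4 + 3*K (q(K, n) = K + (-2 + K)*2 = K + (-4 + 2*K) = -4 + 3*K)
q(6, 3)*t(-1, 6) = (-4 + 3*6)*6 = (-4 + 18)*6 = 14*6 = 84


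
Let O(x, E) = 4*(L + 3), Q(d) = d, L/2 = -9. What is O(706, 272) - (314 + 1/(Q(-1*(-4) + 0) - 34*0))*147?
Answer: -185019/4 ≈ -46255.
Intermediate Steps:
L = -18 (L = 2*(-9) = -18)
O(x, E) = -60 (O(x, E) = 4*(-18 + 3) = 4*(-15) = -60)
O(706, 272) - (314 + 1/(Q(-1*(-4) + 0) - 34*0))*147 = -60 - (314 + 1/((-1*(-4) + 0) - 34*0))*147 = -60 - (314 + 1/((4 + 0) + 0))*147 = -60 - (314 + 1/(4 + 0))*147 = -60 - (314 + 1/4)*147 = -60 - (314 + ¼)*147 = -60 - 1257*147/4 = -60 - 1*184779/4 = -60 - 184779/4 = -185019/4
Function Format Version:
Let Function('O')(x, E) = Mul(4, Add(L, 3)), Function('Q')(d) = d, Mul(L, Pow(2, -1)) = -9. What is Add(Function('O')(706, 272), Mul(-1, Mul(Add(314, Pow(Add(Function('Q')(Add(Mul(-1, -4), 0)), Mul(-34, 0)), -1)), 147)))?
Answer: Rational(-185019, 4) ≈ -46255.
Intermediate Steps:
L = -18 (L = Mul(2, -9) = -18)
Function('O')(x, E) = -60 (Function('O')(x, E) = Mul(4, Add(-18, 3)) = Mul(4, -15) = -60)
Add(Function('O')(706, 272), Mul(-1, Mul(Add(314, Pow(Add(Function('Q')(Add(Mul(-1, -4), 0)), Mul(-34, 0)), -1)), 147))) = Add(-60, Mul(-1, Mul(Add(314, Pow(Add(Add(Mul(-1, -4), 0), Mul(-34, 0)), -1)), 147))) = Add(-60, Mul(-1, Mul(Add(314, Pow(Add(Add(4, 0), 0), -1)), 147))) = Add(-60, Mul(-1, Mul(Add(314, Pow(Add(4, 0), -1)), 147))) = Add(-60, Mul(-1, Mul(Add(314, Pow(4, -1)), 147))) = Add(-60, Mul(-1, Mul(Add(314, Rational(1, 4)), 147))) = Add(-60, Mul(-1, Mul(Rational(1257, 4), 147))) = Add(-60, Mul(-1, Rational(184779, 4))) = Add(-60, Rational(-184779, 4)) = Rational(-185019, 4)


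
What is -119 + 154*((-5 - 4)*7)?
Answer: -9821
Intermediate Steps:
-119 + 154*((-5 - 4)*7) = -119 + 154*(-9*7) = -119 + 154*(-63) = -119 - 9702 = -9821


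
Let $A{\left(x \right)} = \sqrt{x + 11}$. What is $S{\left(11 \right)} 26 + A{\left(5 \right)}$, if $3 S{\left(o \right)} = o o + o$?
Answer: $1148$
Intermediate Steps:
$S{\left(o \right)} = \frac{o}{3} + \frac{o^{2}}{3}$ ($S{\left(o \right)} = \frac{o o + o}{3} = \frac{o^{2} + o}{3} = \frac{o + o^{2}}{3} = \frac{o}{3} + \frac{o^{2}}{3}$)
$A{\left(x \right)} = \sqrt{11 + x}$
$S{\left(11 \right)} 26 + A{\left(5 \right)} = \frac{1}{3} \cdot 11 \left(1 + 11\right) 26 + \sqrt{11 + 5} = \frac{1}{3} \cdot 11 \cdot 12 \cdot 26 + \sqrt{16} = 44 \cdot 26 + 4 = 1144 + 4 = 1148$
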